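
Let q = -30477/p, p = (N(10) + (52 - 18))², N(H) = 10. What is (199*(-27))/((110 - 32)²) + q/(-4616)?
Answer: -1328633355/1510281344 ≈ -0.87973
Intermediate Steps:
p = 1936 (p = (10 + (52 - 18))² = (10 + 34)² = 44² = 1936)
q = -30477/1936 ≈ -15.742
(199*(-27))/((110 - 32)²) + q/(-4616) = (199*(-27))/((110 - 32)²) - 30477/1936/(-4616) = -5373/(78²) - 30477/1936*(-1/4616) = -5373/6084 + 30477/8936576 = -5373*1/6084 + 30477/8936576 = -597/676 + 30477/8936576 = -1328633355/1510281344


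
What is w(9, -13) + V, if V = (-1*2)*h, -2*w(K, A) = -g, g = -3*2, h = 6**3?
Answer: -435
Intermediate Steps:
h = 216
g = -6
w(K, A) = -3 (w(K, A) = -(-1)*(-6)/2 = -1/2*6 = -3)
V = -432 (V = -1*2*216 = -2*216 = -432)
w(9, -13) + V = -3 - 432 = -435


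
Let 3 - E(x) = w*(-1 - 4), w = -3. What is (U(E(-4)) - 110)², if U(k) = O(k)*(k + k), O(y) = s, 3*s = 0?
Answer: 12100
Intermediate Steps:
s = 0 (s = (⅓)*0 = 0)
O(y) = 0
E(x) = -12 (E(x) = 3 - (-3)*(-1 - 4) = 3 - (-3)*(-5) = 3 - 1*15 = 3 - 15 = -12)
U(k) = 0 (U(k) = 0*(k + k) = 0*(2*k) = 0)
(U(E(-4)) - 110)² = (0 - 110)² = (-110)² = 12100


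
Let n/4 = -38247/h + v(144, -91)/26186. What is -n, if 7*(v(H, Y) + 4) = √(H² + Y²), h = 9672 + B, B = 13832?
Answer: 500814979/76934468 - 2*√29017/91651 ≈ 6.5059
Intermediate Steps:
h = 23504 (h = 9672 + 13832 = 23504)
v(H, Y) = -4 + √(H² + Y²)/7
n = -500814979/76934468 + 2*√29017/91651 (n = 4*(-38247/23504 + (-4 + √(144² + (-91)²)/7)/26186) = 4*(-38247*1/23504 + (-4 + √(20736 + 8281)/7)*(1/26186)) = 4*(-38247/23504 + (-4 + √29017/7)*(1/26186)) = 4*(-38247/23504 + (-2/13093 + √29017/183302)) = 4*(-500814979/307737872 + √29017/183302) = -500814979/76934468 + 2*√29017/91651 ≈ -6.5059)
-n = -(-500814979/76934468 + 2*√29017/91651) = 500814979/76934468 - 2*√29017/91651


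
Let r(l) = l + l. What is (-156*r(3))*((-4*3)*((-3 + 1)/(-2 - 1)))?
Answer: 7488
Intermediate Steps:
r(l) = 2*l
(-156*r(3))*((-4*3)*((-3 + 1)/(-2 - 1))) = (-312*3)*((-4*3)*((-3 + 1)/(-2 - 1))) = (-156*6)*(-(-24)/(-3)) = -(-11232)*(-2*(-⅓)) = -(-11232)*2/3 = -936*(-8) = 7488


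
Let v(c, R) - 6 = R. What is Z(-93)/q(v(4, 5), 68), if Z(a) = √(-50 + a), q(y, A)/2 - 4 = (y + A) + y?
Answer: I*√143/188 ≈ 0.063608*I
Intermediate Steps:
v(c, R) = 6 + R
q(y, A) = 8 + 2*A + 4*y (q(y, A) = 8 + 2*((y + A) + y) = 8 + 2*((A + y) + y) = 8 + 2*(A + 2*y) = 8 + (2*A + 4*y) = 8 + 2*A + 4*y)
Z(-93)/q(v(4, 5), 68) = √(-50 - 93)/(8 + 2*68 + 4*(6 + 5)) = √(-143)/(8 + 136 + 4*11) = (I*√143)/(8 + 136 + 44) = (I*√143)/188 = (I*√143)*(1/188) = I*√143/188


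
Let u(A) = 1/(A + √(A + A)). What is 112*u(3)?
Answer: 112 - 112*√6/3 ≈ 20.552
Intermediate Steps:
u(A) = 1/(A + √2*√A) (u(A) = 1/(A + √(2*A)) = 1/(A + √2*√A))
112*u(3) = 112/(3 + √2*√3) = 112/(3 + √6)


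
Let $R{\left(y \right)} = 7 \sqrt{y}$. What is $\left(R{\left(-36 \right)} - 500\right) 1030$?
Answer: $-515000 + 43260 i \approx -5.15 \cdot 10^{5} + 43260.0 i$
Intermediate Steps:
$\left(R{\left(-36 \right)} - 500\right) 1030 = \left(7 \sqrt{-36} - 500\right) 1030 = \left(7 \cdot 6 i - 500\right) 1030 = \left(42 i - 500\right) 1030 = \left(-500 + 42 i\right) 1030 = -515000 + 43260 i$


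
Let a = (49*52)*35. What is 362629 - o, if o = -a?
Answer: 451809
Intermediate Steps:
a = 89180 (a = 2548*35 = 89180)
o = -89180 (o = -1*89180 = -89180)
362629 - o = 362629 - 1*(-89180) = 362629 + 89180 = 451809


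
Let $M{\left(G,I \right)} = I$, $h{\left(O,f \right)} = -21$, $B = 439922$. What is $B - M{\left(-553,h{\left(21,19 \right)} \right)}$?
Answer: $439943$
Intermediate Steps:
$B - M{\left(-553,h{\left(21,19 \right)} \right)} = 439922 - -21 = 439922 + 21 = 439943$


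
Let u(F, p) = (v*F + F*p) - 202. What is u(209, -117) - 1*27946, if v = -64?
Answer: -65977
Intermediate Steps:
u(F, p) = -202 - 64*F + F*p (u(F, p) = (-64*F + F*p) - 202 = -202 - 64*F + F*p)
u(209, -117) - 1*27946 = (-202 - 64*209 + 209*(-117)) - 1*27946 = (-202 - 13376 - 24453) - 27946 = -38031 - 27946 = -65977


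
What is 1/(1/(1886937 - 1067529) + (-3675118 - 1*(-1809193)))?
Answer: -819408/1528953872399 ≈ -5.3593e-7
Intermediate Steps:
1/(1/(1886937 - 1067529) + (-3675118 - 1*(-1809193))) = 1/(1/819408 + (-3675118 + 1809193)) = 1/(1/819408 - 1865925) = 1/(-1528953872399/819408) = -819408/1528953872399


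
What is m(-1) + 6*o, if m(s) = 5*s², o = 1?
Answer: 11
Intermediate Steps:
m(-1) + 6*o = 5*(-1)² + 6*1 = 5*1 + 6 = 5 + 6 = 11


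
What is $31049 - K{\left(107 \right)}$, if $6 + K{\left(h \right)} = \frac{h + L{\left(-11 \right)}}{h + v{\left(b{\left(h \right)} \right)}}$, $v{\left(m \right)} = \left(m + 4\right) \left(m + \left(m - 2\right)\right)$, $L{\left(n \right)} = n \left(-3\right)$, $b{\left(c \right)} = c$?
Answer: $\frac{104872715}{3377} \approx 31055.0$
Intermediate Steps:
$L{\left(n \right)} = - 3 n$
$v{\left(m \right)} = \left(-2 + 2 m\right) \left(4 + m\right)$ ($v{\left(m \right)} = \left(4 + m\right) \left(m + \left(-2 + m\right)\right) = \left(4 + m\right) \left(-2 + 2 m\right) = \left(-2 + 2 m\right) \left(4 + m\right)$)
$K{\left(h \right)} = -6 + \frac{33 + h}{-8 + 2 h^{2} + 7 h}$ ($K{\left(h \right)} = -6 + \frac{h - -33}{h + \left(-8 + 2 h^{2} + 6 h\right)} = -6 + \frac{h + 33}{-8 + 2 h^{2} + 7 h} = -6 + \frac{33 + h}{-8 + 2 h^{2} + 7 h}$)
$31049 - K{\left(107 \right)} = 31049 - \frac{81 - 4387 - 12 \cdot 107^{2}}{-8 + 2 \cdot 107^{2} + 7 \cdot 107} = 31049 - \frac{81 - 4387 - 137388}{-8 + 2 \cdot 11449 + 749} = 31049 - \frac{81 - 4387 - 137388}{-8 + 22898 + 749} = 31049 - \frac{1}{23639} \left(-141694\right) = 31049 - - \frac{20242}{3377} = 31049 + \frac{20242}{3377} = \frac{104872715}{3377}$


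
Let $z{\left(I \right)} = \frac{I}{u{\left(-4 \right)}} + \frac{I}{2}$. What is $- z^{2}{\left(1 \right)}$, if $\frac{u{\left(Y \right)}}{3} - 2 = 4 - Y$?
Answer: $- \frac{64}{225} \approx -0.28444$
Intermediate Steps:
$u{\left(Y \right)} = 18 - 3 Y$ ($u{\left(Y \right)} = 6 + 3 \left(4 - Y\right) = 6 - \left(-12 + 3 Y\right) = 18 - 3 Y$)
$z{\left(I \right)} = \frac{8 I}{15}$ ($z{\left(I \right)} = \frac{I}{18 - -12} + \frac{I}{2} = \frac{I}{18 + 12} + I \frac{1}{2} = \frac{I}{30} + \frac{I}{2} = \frac{8 I}{15}$)
$- z^{2}{\left(1 \right)} = - \left(\frac{8}{15} \cdot 1\right)^{2} = - \left(\frac{8}{15}\right)^{2} = \left(-1\right) \frac{64}{225} = - \frac{64}{225}$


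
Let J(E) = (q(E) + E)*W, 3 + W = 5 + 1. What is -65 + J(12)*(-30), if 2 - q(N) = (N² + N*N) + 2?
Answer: 24775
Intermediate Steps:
q(N) = -2*N² (q(N) = 2 - ((N² + N*N) + 2) = 2 - ((N² + N²) + 2) = 2 - (2*N² + 2) = 2 - (2 + 2*N²) = 2 + (-2 - 2*N²) = -2*N²)
W = 3 (W = -3 + (5 + 1) = -3 + 6 = 3)
J(E) = -6*E² + 3*E (J(E) = (-2*E² + E)*3 = (E - 2*E²)*3 = -6*E² + 3*E)
-65 + J(12)*(-30) = -65 + (3*12*(1 - 2*12))*(-30) = -65 + (3*12*(1 - 24))*(-30) = -65 + (3*12*(-23))*(-30) = -65 - 828*(-30) = -65 + 24840 = 24775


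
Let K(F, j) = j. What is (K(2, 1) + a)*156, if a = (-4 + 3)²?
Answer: 312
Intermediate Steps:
a = 1 (a = (-1)² = 1)
(K(2, 1) + a)*156 = (1 + 1)*156 = 2*156 = 312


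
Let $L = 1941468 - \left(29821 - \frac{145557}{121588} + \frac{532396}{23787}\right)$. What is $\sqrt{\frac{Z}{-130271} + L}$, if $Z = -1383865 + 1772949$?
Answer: $\frac{49 \sqrt{3139524062756131255540237805709}}{62795263034646} \approx 1382.6$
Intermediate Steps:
$Z = 389084$
$L = \frac{5528830479415643}{2892213756}$ ($L = 1941468 - \left(29821 - \frac{145557}{121588} + \frac{532396}{23787}\right) = 1941468 - \frac{86309977018165}{2892213756} = \frac{5528830479415643}{2892213756} \approx 1.9116 \cdot 10^{6}$)
$\sqrt{\frac{Z}{-130271} + L} = \sqrt{\frac{389084}{-130271} + \frac{5528830479415643}{2892213756}} = \sqrt{389084 \left(- \frac{1}{130271}\right) + \frac{5528830479415643}{2892213756}} = \sqrt{- \frac{389084}{130271} + \frac{5528830479415643}{2892213756}} = \sqrt{\frac{720245150069858189749}{376771578207876}} = \frac{49 \sqrt{3139524062756131255540237805709}}{62795263034646}$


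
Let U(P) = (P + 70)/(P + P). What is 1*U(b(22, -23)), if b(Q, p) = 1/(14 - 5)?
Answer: 631/2 ≈ 315.50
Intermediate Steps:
b(Q, p) = ⅑ (b(Q, p) = 1/9 = ⅑)
U(P) = (70 + P)/(2*P) (U(P) = (70 + P)/((2*P)) = (70 + P)*(1/(2*P)) = (70 + P)/(2*P))
1*U(b(22, -23)) = 1*((70 + ⅑)/(2*(⅑))) = 1*((½)*9*(631/9)) = 1*(631/2) = 631/2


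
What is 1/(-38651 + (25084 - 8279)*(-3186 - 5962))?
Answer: -1/153770791 ≈ -6.5032e-9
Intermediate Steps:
1/(-38651 + (25084 - 8279)*(-3186 - 5962)) = 1/(-38651 + 16805*(-9148)) = 1/(-38651 - 153732140) = 1/(-153770791) = -1/153770791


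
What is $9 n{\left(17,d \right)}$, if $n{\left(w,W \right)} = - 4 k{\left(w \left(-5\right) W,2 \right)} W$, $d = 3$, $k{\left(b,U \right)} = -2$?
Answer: $216$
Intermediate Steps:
$n{\left(w,W \right)} = 8 W$ ($n{\left(w,W \right)} = \left(-4\right) \left(-2\right) W = 8 W$)
$9 n{\left(17,d \right)} = 9 \cdot 8 \cdot 3 = 9 \cdot 24 = 216$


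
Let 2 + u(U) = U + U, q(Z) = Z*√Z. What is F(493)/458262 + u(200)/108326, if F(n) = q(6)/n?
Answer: 199/54163 + √6/37653861 ≈ 0.0036742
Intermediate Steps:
q(Z) = Z^(3/2)
u(U) = -2 + 2*U (u(U) = -2 + (U + U) = -2 + 2*U)
F(n) = 6*√6/n (F(n) = 6^(3/2)/n = (6*√6)/n = 6*√6/n)
F(493)/458262 + u(200)/108326 = (6*√6/493)/458262 + (-2 + 2*200)/108326 = (6*√6*(1/493))*(1/458262) + (-2 + 400)*(1/108326) = (6*√6/493)*(1/458262) + 398*(1/108326) = √6/37653861 + 199/54163 = 199/54163 + √6/37653861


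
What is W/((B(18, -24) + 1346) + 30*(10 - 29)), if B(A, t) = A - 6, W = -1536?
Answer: -384/197 ≈ -1.9492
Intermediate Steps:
B(A, t) = -6 + A
W/((B(18, -24) + 1346) + 30*(10 - 29)) = -1536/(((-6 + 18) + 1346) + 30*(10 - 29)) = -1536/((12 + 1346) + 30*(-19)) = -1536/(1358 - 570) = -1536/788 = -1536*1/788 = -384/197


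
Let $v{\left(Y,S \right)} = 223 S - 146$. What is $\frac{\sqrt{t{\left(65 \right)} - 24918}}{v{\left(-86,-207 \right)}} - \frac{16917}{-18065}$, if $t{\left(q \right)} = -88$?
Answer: $\frac{16917}{18065} - \frac{i \sqrt{25006}}{46307} \approx 0.93645 - 0.0034149 i$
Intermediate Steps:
$v{\left(Y,S \right)} = -146 + 223 S$
$\frac{\sqrt{t{\left(65 \right)} - 24918}}{v{\left(-86,-207 \right)}} - \frac{16917}{-18065} = \frac{\sqrt{-88 - 24918}}{-146 + 223 \left(-207\right)} - \frac{16917}{-18065} = \frac{\sqrt{-25006}}{-146 - 46161} - - \frac{16917}{18065} = \frac{i \sqrt{25006}}{-46307} + \frac{16917}{18065} = i \sqrt{25006} \left(- \frac{1}{46307}\right) + \frac{16917}{18065} = - \frac{i \sqrt{25006}}{46307} + \frac{16917}{18065} = \frac{16917}{18065} - \frac{i \sqrt{25006}}{46307}$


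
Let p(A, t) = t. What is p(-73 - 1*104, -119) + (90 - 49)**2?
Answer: 1562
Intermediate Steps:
p(-73 - 1*104, -119) + (90 - 49)**2 = -119 + (90 - 49)**2 = -119 + 41**2 = -119 + 1681 = 1562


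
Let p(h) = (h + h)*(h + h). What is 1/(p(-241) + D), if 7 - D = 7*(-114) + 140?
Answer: 1/232989 ≈ 4.2921e-6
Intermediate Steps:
D = 665 (D = 7 - (7*(-114) + 140) = 7 - (-798 + 140) = 7 - 1*(-658) = 7 + 658 = 665)
p(h) = 4*h**2 (p(h) = (2*h)*(2*h) = 4*h**2)
1/(p(-241) + D) = 1/(4*(-241)**2 + 665) = 1/(4*58081 + 665) = 1/(232324 + 665) = 1/232989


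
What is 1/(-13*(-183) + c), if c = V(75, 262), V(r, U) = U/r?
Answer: 75/178687 ≈ 0.00041973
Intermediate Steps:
c = 262/75 ≈ 3.4933
1/(-13*(-183) + c) = 1/(-13*(-183) + 262/75) = 1/(2379 + 262/75) = 1/(178687/75) = 75/178687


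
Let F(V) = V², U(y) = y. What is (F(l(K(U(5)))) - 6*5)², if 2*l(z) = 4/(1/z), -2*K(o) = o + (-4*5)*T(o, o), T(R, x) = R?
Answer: 80910025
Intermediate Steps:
K(o) = 19*o/2 (K(o) = -(o + (-4*5)*o)/2 = -(o - 20*o)/2 = -(-19)*o/2 = 19*o/2)
l(z) = 2*z (l(z) = (4/(1/z))/2 = (4*z)/2 = 2*z)
(F(l(K(U(5)))) - 6*5)² = ((2*((19/2)*5))² - 6*5)² = ((2*(95/2))² - 30)² = (95² - 30)² = (9025 - 30)² = 8995² = 80910025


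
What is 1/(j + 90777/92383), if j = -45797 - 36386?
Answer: -92383/7592221312 ≈ -1.2168e-5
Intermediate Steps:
j = -82183
1/(j + 90777/92383) = 1/(-82183 + 90777/92383) = 1/(-7592221312/92383) = -92383/7592221312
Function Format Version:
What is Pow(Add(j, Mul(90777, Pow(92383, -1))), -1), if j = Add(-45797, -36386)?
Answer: Rational(-92383, 7592221312) ≈ -1.2168e-5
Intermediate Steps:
j = -82183
Pow(Add(j, Mul(90777, Pow(92383, -1))), -1) = Pow(Add(-82183, Mul(90777, Pow(92383, -1))), -1) = Pow(Add(-82183, Mul(90777, Rational(1, 92383))), -1) = Pow(Add(-82183, Rational(90777, 92383)), -1) = Pow(Rational(-7592221312, 92383), -1) = Rational(-92383, 7592221312)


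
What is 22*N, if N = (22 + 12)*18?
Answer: 13464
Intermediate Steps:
N = 612 (N = 34*18 = 612)
22*N = 22*612 = 13464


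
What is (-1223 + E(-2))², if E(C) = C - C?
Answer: 1495729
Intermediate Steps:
E(C) = 0
(-1223 + E(-2))² = (-1223 + 0)² = (-1223)² = 1495729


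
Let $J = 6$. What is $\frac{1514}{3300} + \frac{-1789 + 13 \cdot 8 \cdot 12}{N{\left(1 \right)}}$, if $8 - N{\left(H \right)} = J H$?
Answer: $- \frac{222784}{825} \approx -270.04$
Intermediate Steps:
$N{\left(H \right)} = 8 - 6 H$
$\frac{1514}{3300} + \frac{-1789 + 13 \cdot 8 \cdot 12}{N{\left(1 \right)}} = \frac{1514}{3300} + \frac{-1789 + 13 \cdot 8 \cdot 12}{8 - 6} = 1514 \cdot \frac{1}{3300} + \frac{-1789 + 104 \cdot 12}{8 - 6} = \frac{757}{1650} + \frac{-1789 + 1248}{2} = \frac{757}{1650} - \frac{541}{2} = - \frac{222784}{825}$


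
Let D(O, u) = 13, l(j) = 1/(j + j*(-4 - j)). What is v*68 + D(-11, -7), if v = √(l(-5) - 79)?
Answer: 13 + 34*I*√7910/5 ≈ 13.0 + 604.78*I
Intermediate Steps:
v = I*√7910/10 (v = √(-1/(-5*(3 - 5)) - 79) = √(-1*(-⅕)/(-2) - 79) = √(-1*(-⅕)*(-½) - 79) = √(-⅒ - 79) = √(-791/10) = I*√7910/10 ≈ 8.8938*I)
v*68 + D(-11, -7) = (I*√7910/10)*68 + 13 = 34*I*√7910/5 + 13 = 13 + 34*I*√7910/5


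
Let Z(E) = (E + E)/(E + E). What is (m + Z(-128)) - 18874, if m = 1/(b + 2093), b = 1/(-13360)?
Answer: -527735852807/27962479 ≈ -18873.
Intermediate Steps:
b = -1/13360 ≈ -7.4850e-5
Z(E) = 1 (Z(E) = (2*E)/((2*E)) = (2*E)*(1/(2*E)) = 1)
m = 13360/27962479 (m = 1/(-1/13360 + 2093) = 1/(27962479/13360) = 13360/27962479 ≈ 0.00047778)
(m + Z(-128)) - 18874 = (13360/27962479 + 1) - 18874 = 27975839/27962479 - 18874 = -527735852807/27962479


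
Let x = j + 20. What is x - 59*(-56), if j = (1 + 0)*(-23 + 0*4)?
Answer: 3301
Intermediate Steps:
j = -23 (j = 1*(-23 + 0) = 1*(-23) = -23)
x = -3 (x = -23 + 20 = -3)
x - 59*(-56) = -3 - 59*(-56) = -3 + 3304 = 3301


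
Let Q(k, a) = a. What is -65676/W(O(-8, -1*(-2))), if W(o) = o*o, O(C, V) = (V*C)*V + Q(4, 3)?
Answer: -65676/841 ≈ -78.093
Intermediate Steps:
O(C, V) = 3 + C*V² (O(C, V) = (V*C)*V + 3 = (C*V)*V + 3 = C*V² + 3 = 3 + C*V²)
W(o) = o²
-65676/W(O(-8, -1*(-2))) = -65676/(3 - 8*(-1*(-2))²)² = -65676/(3 - 8*2²)² = -65676/(3 - 8*4)² = -65676/(3 - 32)² = -65676/((-29)²) = -65676/841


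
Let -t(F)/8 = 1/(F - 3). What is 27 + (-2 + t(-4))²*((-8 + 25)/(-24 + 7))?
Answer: 1287/49 ≈ 26.265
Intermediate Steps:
t(F) = -8/(-3 + F) (t(F) = -8/(F - 3) = -8/(-3 + F))
27 + (-2 + t(-4))²*((-8 + 25)/(-24 + 7)) = 27 + (-2 - 8/(-3 - 4))²*((-8 + 25)/(-24 + 7)) = 27 + (-2 - 8/(-7))²*(17/(-17)) = 27 + (-2 - 8*(-⅐))²*(17*(-1/17)) = 27 + (-2 + 8/7)²*(-1) = 27 + (-6/7)²*(-1) = 27 + (36/49)*(-1) = 27 - 36/49 = 1287/49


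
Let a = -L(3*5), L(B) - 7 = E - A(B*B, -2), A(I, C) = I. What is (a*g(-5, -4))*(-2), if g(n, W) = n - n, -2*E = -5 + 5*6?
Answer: 0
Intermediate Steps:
E = -25/2 (E = -(-5 + 5*6)/2 = -(-5 + 30)/2 = -½*25 = -25/2 ≈ -12.500)
g(n, W) = 0
L(B) = -11/2 - B² (L(B) = 7 + (-25/2 - B*B) = 7 + (-25/2 - B²) = -11/2 - B²)
a = 461/2 (a = -(-11/2 - (3*5)²) = -(-11/2 - 1*15²) = -(-11/2 - 1*225) = -(-11/2 - 225) = -1*(-461/2) = 461/2 ≈ 230.50)
(a*g(-5, -4))*(-2) = ((461/2)*0)*(-2) = 0*(-2) = 0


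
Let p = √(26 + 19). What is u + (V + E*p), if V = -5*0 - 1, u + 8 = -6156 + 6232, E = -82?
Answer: 67 - 246*√5 ≈ -483.07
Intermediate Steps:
u = 68 (u = -8 + (-6156 + 6232) = -8 + 76 = 68)
p = 3*√5 (p = √45 = 3*√5 ≈ 6.7082)
V = -1 (V = 0 - 1 = -1)
u + (V + E*p) = 68 + (-1 - 246*√5) = 67 - 246*√5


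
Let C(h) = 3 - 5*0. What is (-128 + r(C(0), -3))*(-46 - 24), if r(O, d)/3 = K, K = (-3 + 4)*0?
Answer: 8960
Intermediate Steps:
C(h) = 3 (C(h) = 3 + 0 = 3)
K = 0 (K = 1*0 = 0)
r(O, d) = 0 (r(O, d) = 3*0 = 0)
(-128 + r(C(0), -3))*(-46 - 24) = (-128 + 0)*(-46 - 24) = -128*(-70) = 8960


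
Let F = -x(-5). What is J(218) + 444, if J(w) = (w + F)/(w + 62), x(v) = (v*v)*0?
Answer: 62269/140 ≈ 444.78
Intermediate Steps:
x(v) = 0 (x(v) = v²*0 = 0)
F = 0 (F = -1*0 = 0)
J(w) = w/(62 + w) (J(w) = (w + 0)/(w + 62) = w/(62 + w))
J(218) + 444 = 218/(62 + 218) + 444 = 218/280 + 444 = 218*(1/280) + 444 = 109/140 + 444 = 62269/140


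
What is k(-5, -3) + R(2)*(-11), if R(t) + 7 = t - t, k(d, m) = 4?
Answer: 81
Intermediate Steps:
R(t) = -7 (R(t) = -7 + (t - t) = -7 + 0 = -7)
k(-5, -3) + R(2)*(-11) = 4 - 7*(-11) = 4 + 77 = 81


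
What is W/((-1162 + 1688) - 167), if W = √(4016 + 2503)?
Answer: √6519/359 ≈ 0.22490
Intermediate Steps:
W = √6519 ≈ 80.740
W/((-1162 + 1688) - 167) = √6519/((-1162 + 1688) - 167) = √6519/(526 - 167) = √6519/359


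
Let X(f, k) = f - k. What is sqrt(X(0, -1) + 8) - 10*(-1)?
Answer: 13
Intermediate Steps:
sqrt(X(0, -1) + 8) - 10*(-1) = sqrt((0 - 1*(-1)) + 8) - 10*(-1) = sqrt((0 + 1) + 8) + 10 = sqrt(1 + 8) + 10 = sqrt(9) + 10 = 3 + 10 = 13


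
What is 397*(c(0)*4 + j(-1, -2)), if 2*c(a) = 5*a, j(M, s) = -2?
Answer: -794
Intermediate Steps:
c(a) = 5*a/2 (c(a) = (5*a)/2 = 5*a/2)
397*(c(0)*4 + j(-1, -2)) = 397*(((5/2)*0)*4 - 2) = 397*(0*4 - 2) = 397*(0 - 2) = 397*(-2) = -794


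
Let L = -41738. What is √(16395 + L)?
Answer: I*√25343 ≈ 159.19*I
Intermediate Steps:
√(16395 + L) = √(16395 - 41738) = √(-25343) = I*√25343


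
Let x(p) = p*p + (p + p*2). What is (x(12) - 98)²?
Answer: 6724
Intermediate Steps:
x(p) = p² + 3*p (x(p) = p² + (p + 2*p) = p² + 3*p)
(x(12) - 98)² = (12*(3 + 12) - 98)² = (12*15 - 98)² = (180 - 98)² = 82² = 6724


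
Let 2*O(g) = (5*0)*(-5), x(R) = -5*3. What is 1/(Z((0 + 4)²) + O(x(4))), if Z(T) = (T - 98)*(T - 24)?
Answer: 1/656 ≈ 0.0015244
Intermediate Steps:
x(R) = -15
O(g) = 0 (O(g) = ((5*0)*(-5))/2 = (0*(-5))/2 = (½)*0 = 0)
Z(T) = (-98 + T)*(-24 + T)
1/(Z((0 + 4)²) + O(x(4))) = 1/((2352 + ((0 + 4)²)² - 122*(0 + 4)²) + 0) = 1/((2352 + (4²)² - 122*4²) + 0) = 1/((2352 + 16² - 122*16) + 0) = 1/((2352 + 256 - 1952) + 0) = 1/(656 + 0) = 1/656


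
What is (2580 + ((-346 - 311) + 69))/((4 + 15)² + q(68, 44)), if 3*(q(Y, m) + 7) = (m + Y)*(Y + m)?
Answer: 2988/6803 ≈ 0.43922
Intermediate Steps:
q(Y, m) = -7 + (Y + m)²/3 (q(Y, m) = -7 + ((m + Y)*(Y + m))/3 = -7 + ((Y + m)*(Y + m))/3 = -7 + (Y + m)²/3)
(2580 + ((-346 - 311) + 69))/((4 + 15)² + q(68, 44)) = (2580 + ((-346 - 311) + 69))/((4 + 15)² + (-7 + (68 + 44)²/3)) = (2580 + (-657 + 69))/(19² + (-7 + (⅓)*112²)) = (2580 - 588)/(361 + (-7 + (⅓)*12544)) = 1992/(361 + (-7 + 12544/3)) = 1992/(361 + 12523/3) = 1992/(13606/3) = 1992*(3/13606) = 2988/6803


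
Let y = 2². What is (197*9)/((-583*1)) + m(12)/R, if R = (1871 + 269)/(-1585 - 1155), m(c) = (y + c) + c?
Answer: -2426099/62381 ≈ -38.892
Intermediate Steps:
y = 4
m(c) = 4 + 2*c (m(c) = (4 + c) + c = 4 + 2*c)
R = -107/137 (R = 2140/(-2740) = 2140*(-1/2740) = -107/137 ≈ -0.78102)
(197*9)/((-583*1)) + m(12)/R = (197*9)/((-583*1)) + (4 + 2*12)/(-107/137) = 1773/(-583) + (4 + 24)*(-137/107) = 1773*(-1/583) + 28*(-137/107) = -1773/583 - 3836/107 = -2426099/62381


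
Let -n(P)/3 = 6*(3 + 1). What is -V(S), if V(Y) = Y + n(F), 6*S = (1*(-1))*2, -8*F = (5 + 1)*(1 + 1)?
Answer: 217/3 ≈ 72.333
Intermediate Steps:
F = -3/2 (F = -(5 + 1)*(1 + 1)/8 = -3*2/4 = -⅛*12 = -3/2 ≈ -1.5000)
n(P) = -72 (n(P) = -18*(3 + 1) = -18*4 = -3*24 = -72)
S = -⅓ (S = ((1*(-1))*2)/6 = (-1*2)/6 = (⅙)*(-2) = -⅓ ≈ -0.33333)
V(Y) = -72 + Y (V(Y) = Y - 72 = -72 + Y)
-V(S) = -(-72 - ⅓) = -1*(-217/3) = 217/3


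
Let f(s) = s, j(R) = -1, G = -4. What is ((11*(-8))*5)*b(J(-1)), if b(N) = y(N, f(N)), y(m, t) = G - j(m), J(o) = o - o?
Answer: 1320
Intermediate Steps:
J(o) = 0
y(m, t) = -3 (y(m, t) = -4 - 1*(-1) = -4 + 1 = -3)
b(N) = -3
((11*(-8))*5)*b(J(-1)) = ((11*(-8))*5)*(-3) = -88*5*(-3) = -440*(-3) = 1320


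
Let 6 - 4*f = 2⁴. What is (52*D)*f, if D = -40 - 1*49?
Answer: 11570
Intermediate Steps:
f = -5/2 (f = 3/2 - ¼*2⁴ = 3/2 - ¼*16 = 3/2 - 4 = -5/2 ≈ -2.5000)
D = -89 (D = -40 - 49 = -89)
(52*D)*f = (52*(-89))*(-5/2) = -4628*(-5/2) = 11570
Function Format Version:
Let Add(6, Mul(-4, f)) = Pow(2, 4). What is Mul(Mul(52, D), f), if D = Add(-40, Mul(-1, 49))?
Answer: 11570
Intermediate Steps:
f = Rational(-5, 2) (f = Add(Rational(3, 2), Mul(Rational(-1, 4), Pow(2, 4))) = Add(Rational(3, 2), Mul(Rational(-1, 4), 16)) = Add(Rational(3, 2), -4) = Rational(-5, 2) ≈ -2.5000)
D = -89 (D = Add(-40, -49) = -89)
Mul(Mul(52, D), f) = Mul(Mul(52, -89), Rational(-5, 2)) = Mul(-4628, Rational(-5, 2)) = 11570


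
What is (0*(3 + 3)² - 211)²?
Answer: 44521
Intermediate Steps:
(0*(3 + 3)² - 211)² = (0*6² - 211)² = (0*36 - 211)² = (0 - 211)² = (-211)² = 44521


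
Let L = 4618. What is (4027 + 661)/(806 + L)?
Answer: 293/339 ≈ 0.86431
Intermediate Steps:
(4027 + 661)/(806 + L) = (4027 + 661)/(806 + 4618) = 4688/5424 = 4688*(1/5424) = 293/339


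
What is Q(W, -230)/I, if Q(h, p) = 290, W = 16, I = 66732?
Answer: 145/33366 ≈ 0.0043457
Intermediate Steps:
Q(W, -230)/I = 290/66732 = 290*(1/66732) = 145/33366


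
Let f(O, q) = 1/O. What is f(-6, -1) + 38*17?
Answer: 3875/6 ≈ 645.83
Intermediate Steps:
f(-6, -1) + 38*17 = 1/(-6) + 38*17 = -1/6 + 646 = 3875/6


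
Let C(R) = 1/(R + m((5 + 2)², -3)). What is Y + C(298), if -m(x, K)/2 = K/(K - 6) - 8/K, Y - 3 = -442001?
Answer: -129063415/292 ≈ -4.4200e+5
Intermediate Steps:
Y = -441998 (Y = 3 - 442001 = -441998)
m(x, K) = 16/K - 2*K/(-6 + K) (m(x, K) = -2*(K/(K - 6) - 8/K) = -2*(K/(-6 + K) - 8/K) = -2*(-8/K + K/(-6 + K)) = 16/K - 2*K/(-6 + K))
C(R) = 1/(-6 + R) (C(R) = 1/(R + 2*(-48 - 1*(-3)² + 8*(-3))/(-3*(-6 - 3))) = 1/(R + 2*(-⅓)*(-48 - 1*9 - 24)/(-9)) = 1/(R + 2*(-⅓)*(-⅑)*(-48 - 9 - 24)) = 1/(R + 2*(-⅓)*(-⅑)*(-81)) = 1/(R - 6) = 1/(-6 + R))
Y + C(298) = -441998 + 1/(-6 + 298) = -441998 + 1/292 = -129063415/292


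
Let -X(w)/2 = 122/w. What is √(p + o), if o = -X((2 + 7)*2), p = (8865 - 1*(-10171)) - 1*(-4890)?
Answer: 4*√13466/3 ≈ 154.72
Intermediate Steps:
X(w) = -244/w
p = 23926 (p = (8865 + 10171) + 4890 = 19036 + 4890 = 23926)
o = 122/9 (o = -(-244)/((2 + 7)*2) = -(-244)/(9*2) = -(-244)/18 = -1*(-122/9) = 122/9 ≈ 13.556)
√(p + o) = √(23926 + 122/9) = √(215456/9) = 4*√13466/3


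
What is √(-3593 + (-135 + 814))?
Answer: I*√2914 ≈ 53.982*I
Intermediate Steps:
√(-3593 + (-135 + 814)) = √(-3593 + 679) = √(-2914) = I*√2914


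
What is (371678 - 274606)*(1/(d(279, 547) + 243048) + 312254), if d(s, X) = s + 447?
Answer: 3694531518591992/121887 ≈ 3.0311e+10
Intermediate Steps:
d(s, X) = 447 + s
(371678 - 274606)*(1/(d(279, 547) + 243048) + 312254) = (371678 - 274606)*(1/((447 + 279) + 243048) + 312254) = 97072*(1/(726 + 243048) + 312254) = 97072*(1/243774 + 312254) = 97072*(76119406597/243774) = 3694531518591992/121887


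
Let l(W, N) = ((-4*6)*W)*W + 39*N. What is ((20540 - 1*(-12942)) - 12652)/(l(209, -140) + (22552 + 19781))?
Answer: -20830/1011471 ≈ -0.020594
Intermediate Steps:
l(W, N) = -24*W**2 + 39*N (l(W, N) = (-24*W)*W + 39*N = -24*W**2 + 39*N)
((20540 - 1*(-12942)) - 12652)/(l(209, -140) + (22552 + 19781)) = ((20540 - 1*(-12942)) - 12652)/((-24*209**2 + 39*(-140)) + (22552 + 19781)) = ((20540 + 12942) - 12652)/((-24*43681 - 5460) + 42333) = (33482 - 12652)/((-1048344 - 5460) + 42333) = 20830/(-1053804 + 42333) = 20830/(-1011471) = 20830*(-1/1011471) = -20830/1011471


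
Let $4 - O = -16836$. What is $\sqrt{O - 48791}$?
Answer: $i \sqrt{31951} \approx 178.75 i$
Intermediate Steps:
$O = 16840$ ($O = 4 - -16836 = 4 + 16836 = 16840$)
$\sqrt{O - 48791} = \sqrt{16840 - 48791} = \sqrt{-31951} = i \sqrt{31951}$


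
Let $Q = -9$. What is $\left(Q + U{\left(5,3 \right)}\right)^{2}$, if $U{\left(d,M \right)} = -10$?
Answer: $361$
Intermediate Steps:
$\left(Q + U{\left(5,3 \right)}\right)^{2} = \left(-9 - 10\right)^{2} = \left(-19\right)^{2} = 361$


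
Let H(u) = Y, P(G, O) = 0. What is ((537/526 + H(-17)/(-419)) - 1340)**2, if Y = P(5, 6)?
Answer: 496042715809/276676 ≈ 1.7929e+6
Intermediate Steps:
Y = 0
H(u) = 0
((537/526 + H(-17)/(-419)) - 1340)**2 = ((537/526 + 0/(-419)) - 1340)**2 = ((537*(1/526) + 0*(-1/419)) - 1340)**2 = ((537/526 + 0) - 1340)**2 = (537/526 - 1340)**2 = (-704303/526)**2 = 496042715809/276676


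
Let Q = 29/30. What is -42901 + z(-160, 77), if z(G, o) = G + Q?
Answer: -1291801/30 ≈ -43060.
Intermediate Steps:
Q = 29/30 (Q = 29*(1/30) = 29/30 ≈ 0.96667)
z(G, o) = 29/30 + G (z(G, o) = G + 29/30 = 29/30 + G)
-42901 + z(-160, 77) = -42901 + (29/30 - 160) = -42901 - 4771/30 = -1291801/30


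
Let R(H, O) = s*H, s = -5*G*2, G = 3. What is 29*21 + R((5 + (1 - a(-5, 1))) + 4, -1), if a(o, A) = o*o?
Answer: 1059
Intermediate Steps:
a(o, A) = o²
s = -30 (s = -5*3*2 = -15*2 = -30)
R(H, O) = -30*H
29*21 + R((5 + (1 - a(-5, 1))) + 4, -1) = 29*21 - 30*((5 + (1 - 1*(-5)²)) + 4) = 609 - 30*((5 + (1 - 1*25)) + 4) = 609 - 30*((5 + (1 - 25)) + 4) = 609 - 30*((5 - 24) + 4) = 609 - 30*(-19 + 4) = 609 - 30*(-15) = 609 + 450 = 1059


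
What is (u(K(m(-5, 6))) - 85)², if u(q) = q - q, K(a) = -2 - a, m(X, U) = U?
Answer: 7225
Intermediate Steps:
u(q) = 0
(u(K(m(-5, 6))) - 85)² = (0 - 85)² = (-85)² = 7225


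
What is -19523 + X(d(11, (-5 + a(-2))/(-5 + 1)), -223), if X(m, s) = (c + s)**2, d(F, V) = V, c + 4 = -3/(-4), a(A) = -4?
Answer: 506657/16 ≈ 31666.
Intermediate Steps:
c = -13/4 (c = -4 - 3/(-4) = -4 - 3*(-1/4) = -4 + 3/4 = -13/4 ≈ -3.2500)
X(m, s) = (-13/4 + s)**2
-19523 + X(d(11, (-5 + a(-2))/(-5 + 1)), -223) = -19523 + (-13 + 4*(-223))**2/16 = -19523 + (-13 - 892)**2/16 = -19523 + (1/16)*(-905)**2 = -19523 + (1/16)*819025 = -19523 + 819025/16 = 506657/16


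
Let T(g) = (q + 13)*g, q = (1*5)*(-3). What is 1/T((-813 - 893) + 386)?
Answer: 1/2640 ≈ 0.00037879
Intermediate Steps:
q = -15 (q = 5*(-3) = -15)
T(g) = -2*g (T(g) = (-15 + 13)*g = -2*g)
1/T((-813 - 893) + 386) = 1/(-2*((-813 - 893) + 386)) = 1/(-2*(-1706 + 386)) = 1/(-2*(-1320)) = 1/2640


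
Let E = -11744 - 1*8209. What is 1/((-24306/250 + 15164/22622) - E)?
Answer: 1413875/28074533042 ≈ 5.0362e-5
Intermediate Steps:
E = -19953 (E = -11744 - 8209 = -19953)
1/((-24306/250 + 15164/22622) - E) = 1/((-24306/250 + 15164/22622) - 1*(-19953)) = 1/((-24306*1/250 + 15164*(1/22622)) + 19953) = 1/((-12153/125 + 7582/11311) + 19953) = 1/(-136514833/1413875 + 19953) = 1/(28074533042/1413875) = 1413875/28074533042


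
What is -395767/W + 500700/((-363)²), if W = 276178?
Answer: 28710834259/12130566294 ≈ 2.3668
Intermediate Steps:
-395767/W + 500700/((-363)²) = -395767/276178 + 500700/((-363)²) = -395767*1/276178 + 500700/131769 = -395767/276178 + 500700*(1/131769) = -395767/276178 + 166900/43923 = 28710834259/12130566294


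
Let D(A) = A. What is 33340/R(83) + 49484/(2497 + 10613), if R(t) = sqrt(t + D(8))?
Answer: 24742/6555 + 33340*sqrt(91)/91 ≈ 3498.8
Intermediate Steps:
R(t) = sqrt(8 + t) (R(t) = sqrt(t + 8) = sqrt(8 + t))
33340/R(83) + 49484/(2497 + 10613) = 33340/(sqrt(8 + 83)) + 49484/(2497 + 10613) = 33340/(sqrt(91)) + 49484/13110 = 33340*(sqrt(91)/91) + 49484*(1/13110) = 33340*sqrt(91)/91 + 24742/6555 = 24742/6555 + 33340*sqrt(91)/91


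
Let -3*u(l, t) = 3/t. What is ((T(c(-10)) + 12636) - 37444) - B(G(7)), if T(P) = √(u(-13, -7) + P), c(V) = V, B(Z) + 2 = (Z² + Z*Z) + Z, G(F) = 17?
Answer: -25401 + I*√483/7 ≈ -25401.0 + 3.1396*I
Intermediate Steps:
B(Z) = -2 + Z + 2*Z² (B(Z) = -2 + ((Z² + Z*Z) + Z) = -2 + ((Z² + Z²) + Z) = -2 + (2*Z² + Z) = -2 + (Z + 2*Z²) = -2 + Z + 2*Z²)
u(l, t) = -1/t
T(P) = √(⅐ + P) (T(P) = √(-1/(-7) + P) = √(-1*(-⅐) + P) = √(⅐ + P))
((T(c(-10)) + 12636) - 37444) - B(G(7)) = ((√(7 + 49*(-10))/7 + 12636) - 37444) - (-2 + 17 + 2*17²) = ((√(7 - 490)/7 + 12636) - 37444) - (-2 + 17 + 2*289) = ((√(-483)/7 + 12636) - 37444) - (-2 + 17 + 578) = (((I*√483)/7 + 12636) - 37444) - 1*593 = ((I*√483/7 + 12636) - 37444) - 593 = ((12636 + I*√483/7) - 37444) - 593 = (-24808 + I*√483/7) - 593 = -25401 + I*√483/7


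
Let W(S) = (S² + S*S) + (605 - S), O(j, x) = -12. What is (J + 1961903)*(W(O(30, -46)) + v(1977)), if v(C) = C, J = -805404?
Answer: 3333030118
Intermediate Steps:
W(S) = 605 - S + 2*S² (W(S) = (S² + S²) + (605 - S) = 2*S² + (605 - S) = 605 - S + 2*S²)
(J + 1961903)*(W(O(30, -46)) + v(1977)) = (-805404 + 1961903)*((605 - 1*(-12) + 2*(-12)²) + 1977) = 1156499*((605 + 12 + 2*144) + 1977) = 1156499*((605 + 12 + 288) + 1977) = 1156499*(905 + 1977) = 1156499*2882 = 3333030118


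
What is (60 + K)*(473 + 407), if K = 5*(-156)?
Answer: -633600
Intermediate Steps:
K = -780
(60 + K)*(473 + 407) = (60 - 780)*(473 + 407) = -720*880 = -633600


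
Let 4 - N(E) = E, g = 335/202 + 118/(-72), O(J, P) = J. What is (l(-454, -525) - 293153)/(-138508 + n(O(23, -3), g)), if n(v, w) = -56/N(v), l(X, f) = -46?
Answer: 5570781/2631596 ≈ 2.1169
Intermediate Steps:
g = 71/3636 (g = 335*(1/202) + 118*(-1/72) = 335/202 - 59/36 = 71/3636 ≈ 0.019527)
N(E) = 4 - E
n(v, w) = -56/(4 - v)
(l(-454, -525) - 293153)/(-138508 + n(O(23, -3), g)) = (-46 - 293153)/(-138508 + 56/(-4 + 23)) = -293199/(-138508 + 56/19) = -293199/(-2631596/19) = -293199*(-19/2631596) = 5570781/2631596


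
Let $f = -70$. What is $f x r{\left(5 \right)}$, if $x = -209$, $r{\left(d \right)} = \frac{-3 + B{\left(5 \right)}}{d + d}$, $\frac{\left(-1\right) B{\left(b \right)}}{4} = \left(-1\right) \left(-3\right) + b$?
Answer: $-51205$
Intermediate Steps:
$B{\left(b \right)} = -12 - 4 b$ ($B{\left(b \right)} = - 4 \left(\left(-1\right) \left(-3\right) + b\right) = - 4 \left(3 + b\right) = -12 - 4 b$)
$r{\left(d \right)} = - \frac{35}{2 d}$ ($r{\left(d \right)} = \frac{-3 - 32}{d + d} = \frac{-3 - 32}{2 d} = \left(-3 - 32\right) \frac{1}{2 d} = - 35 \frac{1}{2 d} = - \frac{35}{2 d}$)
$f x r{\left(5 \right)} = \left(-70\right) \left(-209\right) \left(- \frac{35}{2 \cdot 5}\right) = 14630 \left(\left(- \frac{35}{2}\right) \frac{1}{5}\right) = 14630 \left(- \frac{7}{2}\right) = -51205$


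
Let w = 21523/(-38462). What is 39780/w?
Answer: -1530018360/21523 ≈ -71088.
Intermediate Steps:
w = -21523/38462 (w = 21523*(-1/38462) = -21523/38462 ≈ -0.55959)
39780/w = 39780/(-21523/38462) = 39780*(-38462/21523) = -1530018360/21523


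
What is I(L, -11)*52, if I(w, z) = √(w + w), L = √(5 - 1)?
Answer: 104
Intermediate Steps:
L = 2 (L = √4 = 2)
I(w, z) = √2*√w (I(w, z) = √(2*w) = √2*√w)
I(L, -11)*52 = (√2*√2)*52 = 2*52 = 104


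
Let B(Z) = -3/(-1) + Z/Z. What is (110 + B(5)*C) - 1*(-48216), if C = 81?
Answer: 48650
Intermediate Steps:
B(Z) = 4 (B(Z) = -3*(-1) + 1 = 3 + 1 = 4)
(110 + B(5)*C) - 1*(-48216) = (110 + 4*81) - 1*(-48216) = (110 + 324) + 48216 = 434 + 48216 = 48650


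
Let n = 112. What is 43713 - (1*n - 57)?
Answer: 43658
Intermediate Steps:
43713 - (1*n - 57) = 43713 - (1*112 - 57) = 43713 - (112 - 57) = 43713 - 1*55 = 43713 - 55 = 43658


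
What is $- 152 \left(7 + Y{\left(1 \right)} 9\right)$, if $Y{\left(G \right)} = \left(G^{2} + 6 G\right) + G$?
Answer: $-12008$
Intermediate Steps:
$Y{\left(G \right)} = G^{2} + 7 G$
$- 152 \left(7 + Y{\left(1 \right)} 9\right) = - 152 \left(7 + 1 \left(7 + 1\right) 9\right) = - 152 \left(7 + 1 \cdot 8 \cdot 9\right) = - 152 \left(7 + 8 \cdot 9\right) = - 152 \left(7 + 72\right) = \left(-152\right) 79 = -12008$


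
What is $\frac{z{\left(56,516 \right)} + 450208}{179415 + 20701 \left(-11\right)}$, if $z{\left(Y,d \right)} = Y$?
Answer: $- \frac{56283}{6037} \approx -9.323$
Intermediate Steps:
$\frac{z{\left(56,516 \right)} + 450208}{179415 + 20701 \left(-11\right)} = \frac{56 + 450208}{179415 + 20701 \left(-11\right)} = \frac{450264}{179415 - 227711} = \frac{450264}{-48296} = 450264 \left(- \frac{1}{48296}\right) = - \frac{56283}{6037}$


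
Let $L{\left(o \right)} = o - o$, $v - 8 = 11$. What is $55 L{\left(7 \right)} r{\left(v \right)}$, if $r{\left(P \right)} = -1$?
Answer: $0$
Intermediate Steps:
$v = 19$ ($v = 8 + 11 = 19$)
$L{\left(o \right)} = 0$
$55 L{\left(7 \right)} r{\left(v \right)} = 55 \cdot 0 \left(-1\right) = 0 \left(-1\right) = 0$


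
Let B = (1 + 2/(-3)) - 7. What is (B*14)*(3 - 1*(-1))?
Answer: -1120/3 ≈ -373.33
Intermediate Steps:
B = -20/3 (B = (1 + 2*(-⅓)) - 7 = (1 - ⅔) - 7 = ⅓ - 7 = -20/3 ≈ -6.6667)
(B*14)*(3 - 1*(-1)) = (-20/3*14)*(3 - 1*(-1)) = -280*(3 + 1)/3 = -280/3*4 = -1120/3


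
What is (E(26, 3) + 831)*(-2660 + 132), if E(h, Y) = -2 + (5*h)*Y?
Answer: -3081632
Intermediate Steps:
E(h, Y) = -2 + 5*Y*h
(E(26, 3) + 831)*(-2660 + 132) = ((-2 + 5*3*26) + 831)*(-2660 + 132) = ((-2 + 390) + 831)*(-2528) = (388 + 831)*(-2528) = 1219*(-2528) = -3081632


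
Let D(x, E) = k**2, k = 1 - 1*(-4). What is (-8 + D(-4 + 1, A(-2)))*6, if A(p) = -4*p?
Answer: 102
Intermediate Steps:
k = 5 (k = 1 + 4 = 5)
D(x, E) = 25 (D(x, E) = 5**2 = 25)
(-8 + D(-4 + 1, A(-2)))*6 = (-8 + 25)*6 = 17*6 = 102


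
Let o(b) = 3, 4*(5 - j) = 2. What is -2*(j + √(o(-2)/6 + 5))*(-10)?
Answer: 90 + 10*√22 ≈ 136.90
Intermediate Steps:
j = 9/2 (j = 5 - ¼*2 = 5 - ½ = 9/2 ≈ 4.5000)
-2*(j + √(o(-2)/6 + 5))*(-10) = -2*(9/2 + √(3/6 + 5))*(-10) = -2*(9/2 + √(3*(⅙) + 5))*(-10) = -2*(9/2 + √(½ + 5))*(-10) = -2*(9/2 + √(11/2))*(-10) = -2*(9/2 + √22/2)*(-10) = (-9 - √22)*(-10) = 90 + 10*√22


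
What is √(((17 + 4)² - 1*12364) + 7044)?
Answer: I*√4879 ≈ 69.85*I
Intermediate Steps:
√(((17 + 4)² - 1*12364) + 7044) = √((21² - 12364) + 7044) = √((441 - 12364) + 7044) = √(-11923 + 7044) = √(-4879) = I*√4879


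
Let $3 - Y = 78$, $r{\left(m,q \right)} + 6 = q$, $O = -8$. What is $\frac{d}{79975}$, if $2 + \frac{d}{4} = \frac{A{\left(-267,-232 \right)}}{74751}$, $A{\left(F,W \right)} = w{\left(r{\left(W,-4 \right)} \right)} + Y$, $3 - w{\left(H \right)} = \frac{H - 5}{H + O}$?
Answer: $- \frac{256414}{2562090525} \approx -0.00010008$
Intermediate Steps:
$r{\left(m,q \right)} = -6 + q$
$w{\left(H \right)} = 3 - \frac{-5 + H}{-8 + H}$ ($w{\left(H \right)} = 3 - \frac{H - 5}{H - 8} = 3 - \frac{-5 + H}{-8 + H}$)
$Y = -75$ ($Y = 3 - 78 = -75$)
$A{\left(F,W \right)} = - \frac{437}{6}$ ($A{\left(F,W \right)} = \frac{-19 + 2 \left(-6 - 4\right)}{-8 - 10} - 75 = \frac{-19 + 2 \left(-10\right)}{-8 - 10} - 75 = \frac{-19 - 20}{-18} - 75 = \left(- \frac{1}{18}\right) \left(-39\right) - 75 = \frac{13}{6} - 75 = - \frac{437}{6}$)
$d = - \frac{1794898}{224253}$ ($d = -8 + 4 \left(- \frac{437}{6 \cdot 74751}\right) = -8 + 4 \left(\left(- \frac{437}{6}\right) \frac{1}{74751}\right) = -8 + 4 \left(- \frac{437}{448506}\right) = -8 - \frac{874}{224253} = - \frac{1794898}{224253} \approx -8.0039$)
$\frac{d}{79975} = - \frac{1794898}{224253 \cdot 79975} = \left(- \frac{1794898}{224253}\right) \frac{1}{79975} = - \frac{256414}{2562090525}$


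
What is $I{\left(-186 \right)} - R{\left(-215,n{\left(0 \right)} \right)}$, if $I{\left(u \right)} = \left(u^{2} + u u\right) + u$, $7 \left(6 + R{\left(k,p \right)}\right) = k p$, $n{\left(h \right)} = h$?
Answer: $69012$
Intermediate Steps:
$R{\left(k,p \right)} = -6 + \frac{k p}{7}$
$I{\left(u \right)} = u + 2 u^{2}$ ($I{\left(u \right)} = \left(u^{2} + u^{2}\right) + u = 2 u^{2} + u = u + 2 u^{2}$)
$I{\left(-186 \right)} - R{\left(-215,n{\left(0 \right)} \right)} = - 186 \left(1 + 2 \left(-186\right)\right) - \left(-6 + \frac{1}{7} \left(-215\right) 0\right) = - 186 \left(1 - 372\right) - \left(-6 + 0\right) = \left(-186\right) \left(-371\right) - -6 = 69006 + 6 = 69012$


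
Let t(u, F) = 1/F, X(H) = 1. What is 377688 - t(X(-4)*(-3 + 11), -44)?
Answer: 16618273/44 ≈ 3.7769e+5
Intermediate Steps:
377688 - t(X(-4)*(-3 + 11), -44) = 377688 - 1/(-44) = 377688 - 1*(-1/44) = 377688 + 1/44 = 16618273/44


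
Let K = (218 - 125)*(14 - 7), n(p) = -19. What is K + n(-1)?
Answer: 632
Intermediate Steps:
K = 651 (K = 93*7 = 651)
K + n(-1) = 651 - 19 = 632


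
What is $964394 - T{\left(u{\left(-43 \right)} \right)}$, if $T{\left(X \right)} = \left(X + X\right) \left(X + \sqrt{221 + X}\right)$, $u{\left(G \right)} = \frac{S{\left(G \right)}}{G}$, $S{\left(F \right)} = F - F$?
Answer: $964394$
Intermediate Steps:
$S{\left(F \right)} = 0$
$u{\left(G \right)} = 0$ ($u{\left(G \right)} = \frac{0}{G} = 0$)
$T{\left(X \right)} = 2 X \left(X + \sqrt{221 + X}\right)$
$964394 - T{\left(u{\left(-43 \right)} \right)} = 964394 - 2 \cdot 0 \left(0 + \sqrt{221 + 0}\right) = 964394 - 2 \cdot 0 \left(0 + \sqrt{221}\right) = 964394 - 2 \cdot 0 \sqrt{221} = 964394 - 0 = 964394 + 0 = 964394$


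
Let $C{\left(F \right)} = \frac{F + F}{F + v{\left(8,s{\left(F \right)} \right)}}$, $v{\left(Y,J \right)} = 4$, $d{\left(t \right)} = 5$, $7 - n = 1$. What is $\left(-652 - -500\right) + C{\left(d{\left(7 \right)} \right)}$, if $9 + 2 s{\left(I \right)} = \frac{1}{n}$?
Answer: $- \frac{1358}{9} \approx -150.89$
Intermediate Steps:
$n = 6$ ($n = 7 - 1 = 6$)
$s{\left(I \right)} = - \frac{53}{12}$ ($s{\left(I \right)} = - \frac{9}{2} + \frac{1}{2 \cdot 6} = - \frac{9}{2} + \frac{1}{2} \cdot \frac{1}{6} = - \frac{9}{2} + \frac{1}{12} = - \frac{53}{12}$)
$C{\left(F \right)} = \frac{2 F}{4 + F}$ ($C{\left(F \right)} = \frac{F + F}{F + 4} = \frac{2 F}{4 + F}$)
$\left(-652 - -500\right) + C{\left(d{\left(7 \right)} \right)} = \left(-652 - -500\right) + 2 \cdot 5 \frac{1}{4 + 5} = \left(-652 + 500\right) + 2 \cdot 5 \cdot \frac{1}{9} = -152 + 2 \cdot 5 \cdot \frac{1}{9} = -152 + \frac{10}{9} = - \frac{1358}{9}$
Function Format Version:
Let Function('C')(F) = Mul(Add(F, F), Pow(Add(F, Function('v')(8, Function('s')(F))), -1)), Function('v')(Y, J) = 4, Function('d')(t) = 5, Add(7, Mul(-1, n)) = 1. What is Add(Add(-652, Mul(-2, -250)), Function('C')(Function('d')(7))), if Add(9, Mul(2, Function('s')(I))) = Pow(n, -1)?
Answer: Rational(-1358, 9) ≈ -150.89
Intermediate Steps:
n = 6 (n = Add(7, Mul(-1, 1)) = Add(7, -1) = 6)
Function('s')(I) = Rational(-53, 12) (Function('s')(I) = Add(Rational(-9, 2), Mul(Rational(1, 2), Pow(6, -1))) = Add(Rational(-9, 2), Mul(Rational(1, 2), Rational(1, 6))) = Add(Rational(-9, 2), Rational(1, 12)) = Rational(-53, 12))
Function('C')(F) = Mul(2, F, Pow(Add(4, F), -1)) (Function('C')(F) = Mul(Add(F, F), Pow(Add(F, 4), -1)) = Mul(Mul(2, F), Pow(Add(4, F), -1)) = Mul(2, F, Pow(Add(4, F), -1)))
Add(Add(-652, Mul(-2, -250)), Function('C')(Function('d')(7))) = Add(Add(-652, Mul(-2, -250)), Mul(2, 5, Pow(Add(4, 5), -1))) = Add(Add(-652, 500), Mul(2, 5, Pow(9, -1))) = Add(-152, Mul(2, 5, Rational(1, 9))) = Add(-152, Rational(10, 9)) = Rational(-1358, 9)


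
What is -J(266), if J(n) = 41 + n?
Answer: -307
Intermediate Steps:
-J(266) = -(41 + 266) = -1*307 = -307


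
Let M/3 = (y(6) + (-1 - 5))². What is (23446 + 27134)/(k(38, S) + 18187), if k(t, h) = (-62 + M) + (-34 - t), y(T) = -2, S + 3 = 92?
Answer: 10116/3649 ≈ 2.7723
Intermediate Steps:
S = 89 (S = -3 + 92 = 89)
M = 192 (M = 3*(-2 + (-1 - 5))² = 3*(-2 - 6)² = 3*(-8)² = 3*64 = 192)
k(t, h) = 96 - t (k(t, h) = (-62 + 192) + (-34 - t) = 130 + (-34 - t) = 96 - t)
(23446 + 27134)/(k(38, S) + 18187) = (23446 + 27134)/((96 - 1*38) + 18187) = 50580/((96 - 38) + 18187) = 50580/(58 + 18187) = 50580/18245 = 50580*(1/18245) = 10116/3649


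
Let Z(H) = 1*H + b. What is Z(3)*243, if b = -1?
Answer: 486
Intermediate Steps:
Z(H) = -1 + H (Z(H) = 1*H - 1 = H - 1 = -1 + H)
Z(3)*243 = (-1 + 3)*243 = 2*243 = 486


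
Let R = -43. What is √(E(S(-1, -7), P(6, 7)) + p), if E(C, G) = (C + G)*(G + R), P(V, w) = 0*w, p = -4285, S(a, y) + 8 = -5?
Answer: 9*I*√46 ≈ 61.041*I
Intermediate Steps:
S(a, y) = -13 (S(a, y) = -8 - 5 = -13)
P(V, w) = 0
E(C, G) = (-43 + G)*(C + G) (E(C, G) = (C + G)*(G - 43) = (C + G)*(-43 + G) = (-43 + G)*(C + G))
√(E(S(-1, -7), P(6, 7)) + p) = √((0² - 43*(-13) - 43*0 - 13*0) - 4285) = √((0 + 559 + 0 + 0) - 4285) = √(559 - 4285) = √(-3726) = 9*I*√46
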